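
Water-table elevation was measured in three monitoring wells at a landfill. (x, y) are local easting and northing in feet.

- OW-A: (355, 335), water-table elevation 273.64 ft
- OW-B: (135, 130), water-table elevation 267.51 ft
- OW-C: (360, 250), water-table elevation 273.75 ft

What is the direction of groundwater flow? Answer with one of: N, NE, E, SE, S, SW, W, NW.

Taking OW-A as reference: OW-B−OW-A = (-220, -205, -6.13); OW-C−OW-A = (5, -85, +0.11).
Solve a·Δx + b·Δy = Δh: det = (-220)·(-85) − 5·(-205) = 19725.
∂h/∂x = [(-6.13)·(-85) − (+0.11)·(-205)] / 19725 = +0.02756
∂h/∂y = [(-220)·(+0.11) − 5·(-6.13)] / 19725 = +0.0003270
Flow = −∇h = (-0.02756 east, -0.0003270 north), which points west.

W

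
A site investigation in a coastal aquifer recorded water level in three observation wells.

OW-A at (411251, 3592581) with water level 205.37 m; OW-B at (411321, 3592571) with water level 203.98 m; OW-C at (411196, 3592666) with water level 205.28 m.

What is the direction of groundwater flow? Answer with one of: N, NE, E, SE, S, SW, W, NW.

NE

Taking OW-A as reference: OW-B−OW-A = (70, -10, -1.39); OW-C−OW-A = (-55, 85, -0.09).
Determinant of the coordinate differences = 70·85 − (-55)·(-10) = 5400.
∂h/∂x = [(-1.39)·85 − (-0.09)·(-10)] / 5400 = -0.02205
∂h/∂y = [70·(-0.09) − (-55)·(-1.39)] / 5400 = -0.01532
Flow = −∇h = (+0.02205 east, +0.01532 north), which points northeast.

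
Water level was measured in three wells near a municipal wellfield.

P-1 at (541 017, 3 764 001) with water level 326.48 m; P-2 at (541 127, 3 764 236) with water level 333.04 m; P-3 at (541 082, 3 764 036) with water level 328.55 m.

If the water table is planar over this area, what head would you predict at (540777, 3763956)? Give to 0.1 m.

320.3 m

Taking P-1 as reference: P-2−P-1 = (110, 235, +6.56); P-3−P-1 = (65, 35, +2.07).
Determinant of the coordinate differences = 110·35 − 65·235 = -11425.
∂h/∂x = [(+6.56)·35 − (+2.07)·235] / -11425 = +0.02248
∂h/∂y = [110·(+2.07) − 65·(+6.56)] / -11425 = +0.01739
h(540777, 3763956) = 326.48 + (+0.02248)·(-240) + (+0.01739)·(-45) = 326.48 -5.396 -0.783 = 320.302 m.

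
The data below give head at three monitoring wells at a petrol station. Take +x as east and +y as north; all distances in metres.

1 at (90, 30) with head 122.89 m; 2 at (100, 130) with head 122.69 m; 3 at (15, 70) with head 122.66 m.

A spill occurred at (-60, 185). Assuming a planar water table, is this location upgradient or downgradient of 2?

With h = a·x + b·y + c and 1 as origin, the differences give:
  10·a + 100·b = -0.20
  (-75)·a + 40·b = -0.23
Eliminate b (×40 and ×100, subtract): 7900·a = 15.000 → a = ∂h/∂x = +0.001899
Back-substitute: b = ∂h/∂y = -0.002190.
Head at (-60, 185) = 122.89 + (+0.001899)·(-150) + (-0.002190)·(155) = 122.27 m.
That is lower than the 122.69 m at 2, so the point is downgradient.

downgradient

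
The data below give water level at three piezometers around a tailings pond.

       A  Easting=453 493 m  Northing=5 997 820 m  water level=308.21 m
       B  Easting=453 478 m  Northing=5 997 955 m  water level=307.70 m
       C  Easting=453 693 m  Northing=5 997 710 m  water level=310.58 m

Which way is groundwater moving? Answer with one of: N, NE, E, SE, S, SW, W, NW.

W

With h = a·x + b·y + c and A as origin, the differences give:
  (-15)·a + 135·b = -0.51
  200·a + (-110)·b = +2.37
Eliminate b (×(-110) and ×135, subtract): -25350·a = -263.850 → a = ∂h/∂x = +0.01041
Back-substitute: b = ∂h/∂y = -0.002621.
Flow = −∇h = (-0.01041 east, +0.002621 north), which points west.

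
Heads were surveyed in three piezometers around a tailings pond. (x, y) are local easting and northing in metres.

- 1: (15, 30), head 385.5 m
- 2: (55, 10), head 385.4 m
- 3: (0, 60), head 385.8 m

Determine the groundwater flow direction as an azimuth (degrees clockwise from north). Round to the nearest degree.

Three-point gradient (reference 1): Δ to 2 = (40, -20, -0.1), Δ to 3 = (-15, 30, +0.3).
∂h/∂x = +0.003333, ∂h/∂y = +0.01167 (det = 900).
Flow direction (−∇h) has components (-0.003333 E, -0.01167 N).
Azimuth = atan2(E, N) = atan2(-0.003333, -0.01167) = 195.9° ≈ 196°.

196°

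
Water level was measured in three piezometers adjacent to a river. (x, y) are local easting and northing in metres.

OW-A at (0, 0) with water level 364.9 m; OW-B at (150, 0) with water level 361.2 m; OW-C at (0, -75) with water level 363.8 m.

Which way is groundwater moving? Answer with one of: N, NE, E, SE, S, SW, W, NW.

∂h/∂x = (361.2 − 364.9) / (150 − 0) = -0.02467
∂h/∂y = (363.8 − 364.9) / (-75 − 0) = +0.01467
Flow = −∇h = (+0.02467 east, -0.01467 north), which points southeast.

SE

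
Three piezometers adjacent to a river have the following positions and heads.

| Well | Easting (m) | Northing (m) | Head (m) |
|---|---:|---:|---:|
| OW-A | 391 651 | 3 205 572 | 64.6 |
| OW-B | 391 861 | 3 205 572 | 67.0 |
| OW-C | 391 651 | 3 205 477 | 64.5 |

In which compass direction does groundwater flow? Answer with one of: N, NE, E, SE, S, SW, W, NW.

W

∂h/∂x = (67.0 − 64.6) / (391861 − 391651) = +0.01143
∂h/∂y = (64.5 − 64.6) / (3205477 − 3205572) = +0.001053
Flow = −∇h = (-0.01143 east, -0.001053 north), which points west.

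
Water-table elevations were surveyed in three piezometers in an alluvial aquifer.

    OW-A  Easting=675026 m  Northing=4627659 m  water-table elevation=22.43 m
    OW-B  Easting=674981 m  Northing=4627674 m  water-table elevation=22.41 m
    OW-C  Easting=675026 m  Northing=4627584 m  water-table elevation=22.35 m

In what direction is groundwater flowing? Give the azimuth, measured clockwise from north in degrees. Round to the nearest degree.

217°

With h = a·x + b·y + c and OW-A as origin, the differences give:
  (-45)·a + 15·b = -0.02
  0·a + (-75)·b = -0.08
Eliminate b (×(-75) and ×15, subtract): 3375·a = 2.700 → a = ∂h/∂x = +0.0008000
Back-substitute: b = ∂h/∂y = +0.001067.
Flow direction (−∇h) has components (-0.0008000 E, -0.001067 N).
Azimuth = atan2(E, N) = atan2(-0.0008000, -0.001067) = 216.9° ≈ 217°.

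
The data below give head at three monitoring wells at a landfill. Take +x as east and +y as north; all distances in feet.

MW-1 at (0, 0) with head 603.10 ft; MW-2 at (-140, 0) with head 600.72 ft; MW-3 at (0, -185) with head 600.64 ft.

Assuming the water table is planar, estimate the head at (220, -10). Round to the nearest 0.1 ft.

∂h/∂x = (600.72 − 603.10) / (-140 − 0) = +0.01700
∂h/∂y = (600.64 − 603.10) / (-185 − 0) = +0.01330
h(220, -10) = 603.10 + (+0.01700)·(220) + (+0.01330)·(-10) = 603.10 +3.740 -0.133 = 606.707 ft.

606.7 ft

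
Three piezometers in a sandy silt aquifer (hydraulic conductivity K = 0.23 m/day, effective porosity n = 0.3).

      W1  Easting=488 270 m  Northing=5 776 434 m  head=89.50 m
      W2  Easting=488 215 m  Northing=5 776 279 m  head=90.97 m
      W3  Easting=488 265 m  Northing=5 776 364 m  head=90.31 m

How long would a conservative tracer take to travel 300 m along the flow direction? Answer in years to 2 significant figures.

76 years

Taking W1 as reference: W2−W1 = (-55, -155, +1.47); W3−W1 = (-5, -70, +0.81).
Solve a·Δx + b·Δy = Δh: det = (-55)·(-70) − (-5)·(-155) = 3075.
∂h/∂x = [(+1.47)·(-70) − (+0.81)·(-155)] / 3075 = +0.007366
∂h/∂y = [(-55)·(+0.81) − (-5)·(+1.47)] / 3075 = -0.01210
|∇h| = √(0.007366² + -0.01210²) = 0.01417
Seepage velocity v = K·i/n = 0.23 × 0.01417 / 0.3 = 0.01086 m/day.
t = 300 / 0.01086 = 2.762e+04 days = 75.6 years.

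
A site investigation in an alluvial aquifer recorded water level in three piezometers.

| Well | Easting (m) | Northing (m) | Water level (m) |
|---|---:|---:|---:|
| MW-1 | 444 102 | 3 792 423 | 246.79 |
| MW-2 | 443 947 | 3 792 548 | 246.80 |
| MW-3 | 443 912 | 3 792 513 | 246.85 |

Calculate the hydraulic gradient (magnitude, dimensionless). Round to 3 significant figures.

0.00101

With h = a·x + b·y + c and MW-1 as origin, the differences give:
  (-155)·a + 125·b = +0.01
  (-190)·a + 90·b = +0.06
Eliminate b (×90 and ×125, subtract): 9800·a = -6.600 → a = ∂h/∂x = -0.0006735
Back-substitute: b = ∂h/∂y = -0.0007551.
|∇h| = √(-0.0006735² + -0.0007551²) = 0.001012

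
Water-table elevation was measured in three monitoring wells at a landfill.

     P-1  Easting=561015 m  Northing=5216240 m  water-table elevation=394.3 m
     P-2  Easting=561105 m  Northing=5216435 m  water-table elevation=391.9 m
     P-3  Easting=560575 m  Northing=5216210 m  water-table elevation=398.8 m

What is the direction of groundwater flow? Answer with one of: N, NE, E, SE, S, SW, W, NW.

NE

Differences from P-1: to P-2 (Δx, Δy, Δh) = (90, 195, -2.4); to P-3 = (-440, -30, +4.5).
Determinant of the coordinate differences = 90·(-30) − (-440)·195 = 83100.
∂h/∂x = [(-2.4)·(-30) − (+4.5)·195] / 83100 = -0.009693
∂h/∂y = [90·(+4.5) − (-440)·(-2.4)] / 83100 = -0.007834
Flow = −∇h = (+0.009693 east, +0.007834 north), which points northeast.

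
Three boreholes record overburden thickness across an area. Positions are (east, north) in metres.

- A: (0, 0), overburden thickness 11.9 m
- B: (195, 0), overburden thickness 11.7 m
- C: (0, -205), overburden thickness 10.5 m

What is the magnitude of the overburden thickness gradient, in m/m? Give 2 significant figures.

0.0069 m/m

∂d/∂x = (11.7 − 11.9) / (195 − 0) = -0.001026
∂d/∂y = (10.5 − 11.9) / (-205 − 0) = +0.006829
|∇f| = √(-0.001026² + 0.006829²) = 0.006906 m/m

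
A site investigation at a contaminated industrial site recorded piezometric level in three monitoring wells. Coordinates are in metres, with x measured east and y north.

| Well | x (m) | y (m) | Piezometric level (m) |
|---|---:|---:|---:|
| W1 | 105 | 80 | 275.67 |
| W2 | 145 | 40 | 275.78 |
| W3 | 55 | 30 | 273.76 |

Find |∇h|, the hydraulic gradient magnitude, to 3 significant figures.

Taking W1 as reference: W2−W1 = (40, -40, +0.11); W3−W1 = (-50, -50, -1.91).
Determinant of the coordinate differences = 40·(-50) − (-50)·(-40) = -4000.
∂h/∂x = [(+0.11)·(-50) − (-1.91)·(-40)] / -4000 = +0.02047
∂h/∂y = [40·(-1.91) − (-50)·(+0.11)] / -4000 = +0.01773
|∇h| = √(0.02047² + 0.01773²) = 0.02708

0.0271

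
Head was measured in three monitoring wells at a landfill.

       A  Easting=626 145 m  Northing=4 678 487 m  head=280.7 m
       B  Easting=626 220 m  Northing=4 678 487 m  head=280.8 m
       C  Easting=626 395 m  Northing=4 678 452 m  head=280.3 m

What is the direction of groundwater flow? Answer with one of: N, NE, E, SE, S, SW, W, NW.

Differences from A: to B (Δx, Δy, Δh) = (75, 0, +0.1); to C = (250, -35, -0.4).
Determinant of the coordinate differences = 75·(-35) − 250·0 = -2625.
∂h/∂x = [(+0.1)·(-35) − (-0.4)·0] / -2625 = +0.001333
∂h/∂y = [75·(-0.4) − 250·(+0.1)] / -2625 = +0.02095
Flow = −∇h = (-0.001333 east, -0.02095 north), which points south.

S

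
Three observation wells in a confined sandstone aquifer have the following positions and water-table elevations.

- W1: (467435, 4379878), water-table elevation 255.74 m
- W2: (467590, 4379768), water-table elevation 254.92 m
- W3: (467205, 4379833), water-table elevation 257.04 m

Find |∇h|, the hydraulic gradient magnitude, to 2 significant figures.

0.0056

With h = a·x + b·y + c and W1 as origin, the differences give:
  155·a + (-110)·b = -0.82
  (-230)·a + (-45)·b = +1.30
Eliminate b (×(-45) and ×(-110), subtract): -32275·a = 179.900 → a = ∂h/∂x = -0.005574
Back-substitute: b = ∂h/∂y = -0.0003997.
|∇h| = √(-0.005574² + -0.0003997²) = 0.005588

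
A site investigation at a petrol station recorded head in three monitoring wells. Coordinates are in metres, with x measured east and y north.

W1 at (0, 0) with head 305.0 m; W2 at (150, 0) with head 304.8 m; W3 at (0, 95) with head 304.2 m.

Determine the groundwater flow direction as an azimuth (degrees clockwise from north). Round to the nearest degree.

∂h/∂x = (304.8 − 305.0) / (150 − 0) = -0.001333
∂h/∂y = (304.2 − 305.0) / (95 − 0) = -0.008421
Flow direction (−∇h) has components (+0.001333 E, +0.008421 N).
Azimuth = atan2(E, N) = atan2(+0.001333, +0.008421) = 9.0° ≈ 009°.

009°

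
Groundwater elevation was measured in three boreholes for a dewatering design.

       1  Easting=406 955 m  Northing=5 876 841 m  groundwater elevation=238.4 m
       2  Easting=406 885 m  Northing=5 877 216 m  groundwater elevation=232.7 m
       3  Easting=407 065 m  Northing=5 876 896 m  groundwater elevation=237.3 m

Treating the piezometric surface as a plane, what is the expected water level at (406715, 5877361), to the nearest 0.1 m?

230.8 m

Three-point gradient (reference 1): Δ to 2 = (-70, 375, -5.7), Δ to 3 = (110, 55, -1.1).
∂h/∂x = -0.002195, ∂h/∂y = -0.01561 (det = -45100).
h(406715, 5877361) = 238.4 + (-0.002195)·(-240) + (-0.01561)·(520) = 238.4 +0.527 -8.117 = 230.810 m.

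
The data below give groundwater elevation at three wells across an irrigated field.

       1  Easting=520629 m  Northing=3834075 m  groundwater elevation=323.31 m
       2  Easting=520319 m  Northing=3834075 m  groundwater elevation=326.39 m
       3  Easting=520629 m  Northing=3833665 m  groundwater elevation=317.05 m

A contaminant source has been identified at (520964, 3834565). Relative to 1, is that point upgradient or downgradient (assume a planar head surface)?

∂h/∂x = (326.39 − 323.31) / (520319 − 520629) = -0.009935
∂h/∂y = (317.05 − 323.31) / (3833665 − 3834075) = +0.01527
Head at (520964, 3834565) = 323.31 + (-0.009935)·(335) + (+0.01527)·(490) = 327.46 m.
That is higher than the 323.31 m at 1, so the point is upgradient.

upgradient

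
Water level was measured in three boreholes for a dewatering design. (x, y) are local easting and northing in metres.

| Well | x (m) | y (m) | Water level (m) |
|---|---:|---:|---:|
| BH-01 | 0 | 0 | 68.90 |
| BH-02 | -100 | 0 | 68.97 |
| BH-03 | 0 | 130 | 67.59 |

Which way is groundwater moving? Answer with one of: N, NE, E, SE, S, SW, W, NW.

∂h/∂x = (68.97 − 68.90) / (-100 − 0) = -0.0007000
∂h/∂y = (67.59 − 68.90) / (130 − 0) = -0.01008
Flow = −∇h = (+0.0007000 east, +0.01008 north), which points north.

N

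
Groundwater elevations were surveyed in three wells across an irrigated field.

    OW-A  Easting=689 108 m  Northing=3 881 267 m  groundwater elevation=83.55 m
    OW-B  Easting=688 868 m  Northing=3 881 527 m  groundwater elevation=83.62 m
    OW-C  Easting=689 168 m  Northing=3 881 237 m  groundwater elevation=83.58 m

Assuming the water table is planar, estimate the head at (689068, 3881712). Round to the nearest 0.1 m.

84.1 m

With h = a·x + b·y + c and OW-A as origin, the differences give:
  (-240)·a + 260·b = +0.07
  60·a + (-30)·b = +0.03
Eliminate b (×(-30) and ×260, subtract): -8400·a = -9.900 → a = ∂h/∂x = +0.001179
Back-substitute: b = ∂h/∂y = +0.001357.
h(689068, 3881712) = 83.55 + (+0.001179)·(-40) + (+0.001357)·(445) = 83.55 -0.047 +0.604 = 84.107 m.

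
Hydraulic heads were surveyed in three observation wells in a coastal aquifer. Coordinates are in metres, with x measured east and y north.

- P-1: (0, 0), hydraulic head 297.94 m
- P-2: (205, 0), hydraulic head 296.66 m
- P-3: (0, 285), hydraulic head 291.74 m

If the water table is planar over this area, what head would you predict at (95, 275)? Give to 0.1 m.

∂h/∂x = (296.66 − 297.94) / (205 − 0) = -0.006244
∂h/∂y = (291.74 − 297.94) / (285 − 0) = -0.02175
h(95, 275) = 297.94 + (-0.006244)·(95) + (-0.02175)·(275) = 297.94 -0.593 -5.982 = 291.364 m.

291.4 m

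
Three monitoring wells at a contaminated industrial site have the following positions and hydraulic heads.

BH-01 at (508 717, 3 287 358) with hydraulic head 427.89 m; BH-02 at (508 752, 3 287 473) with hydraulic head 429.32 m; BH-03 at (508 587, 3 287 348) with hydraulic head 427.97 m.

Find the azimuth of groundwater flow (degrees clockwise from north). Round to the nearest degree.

Taking BH-01 as reference: BH-02−BH-01 = (35, 115, +1.43); BH-03−BH-01 = (-130, -10, +0.08).
Solve a·Δx + b·Δy = Δh: det = 35·(-10) − (-130)·115 = 14600.
∂h/∂x = [(+1.43)·(-10) − (+0.08)·115] / 14600 = -0.001610
∂h/∂y = [35·(+0.08) − (-130)·(+1.43)] / 14600 = +0.01292
Flow direction (−∇h) has components (+0.001610 E, -0.01292 N).
Azimuth = atan2(E, N) = atan2(+0.001610, -0.01292) = 172.9° ≈ 173°.

173°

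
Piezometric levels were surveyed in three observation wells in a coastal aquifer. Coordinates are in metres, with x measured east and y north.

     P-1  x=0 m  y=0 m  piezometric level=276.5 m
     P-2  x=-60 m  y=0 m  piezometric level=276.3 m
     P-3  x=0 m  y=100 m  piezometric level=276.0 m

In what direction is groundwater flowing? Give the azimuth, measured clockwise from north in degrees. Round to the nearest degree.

326°

∂h/∂x = (276.3 − 276.5) / (-60 − 0) = +0.003333
∂h/∂y = (276.0 − 276.5) / (100 − 0) = -0.005000
Flow direction (−∇h) has components (-0.003333 E, +0.005000 N).
Azimuth = atan2(E, N) = atan2(-0.003333, +0.005000) = 326.3° ≈ 326°.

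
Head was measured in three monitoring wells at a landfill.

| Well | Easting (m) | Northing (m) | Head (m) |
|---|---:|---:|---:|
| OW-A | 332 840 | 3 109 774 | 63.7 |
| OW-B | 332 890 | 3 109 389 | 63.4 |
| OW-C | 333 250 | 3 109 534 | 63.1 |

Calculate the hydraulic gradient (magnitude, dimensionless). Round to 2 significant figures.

0.0013

Differences from OW-A: to OW-B (Δx, Δy, Δh) = (50, -385, -0.3); to OW-C = (410, -240, -0.6).
Determinant of the coordinate differences = 50·(-240) − 410·(-385) = 145850.
∂h/∂x = [(-0.3)·(-240) − (-0.6)·(-385)] / 145850 = -0.001090
∂h/∂y = [50·(-0.6) − 410·(-0.3)] / 145850 = +0.0006376
|∇h| = √(-0.001090² + 0.0006376²) = 0.001263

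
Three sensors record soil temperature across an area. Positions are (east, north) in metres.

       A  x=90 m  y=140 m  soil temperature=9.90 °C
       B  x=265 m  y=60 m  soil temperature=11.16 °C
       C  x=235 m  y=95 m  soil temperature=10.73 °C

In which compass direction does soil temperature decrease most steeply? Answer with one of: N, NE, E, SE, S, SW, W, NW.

N

Three-point gradient (reference A): Δ to B = (175, -80, +1.26), Δ to C = (145, -45, +0.83).
∂T/∂x = +0.002604, ∂T/∂y = -0.01005 (det = 3725).
Steepest decrease is along −∇f = (-0.002604 E, +0.01005 N) → north.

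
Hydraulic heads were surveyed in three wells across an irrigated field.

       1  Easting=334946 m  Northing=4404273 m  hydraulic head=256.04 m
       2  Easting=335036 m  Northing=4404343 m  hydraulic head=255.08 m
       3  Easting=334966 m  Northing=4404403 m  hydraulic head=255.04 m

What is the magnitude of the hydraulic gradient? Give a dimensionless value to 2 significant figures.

Taking 1 as reference: 2−1 = (90, 70, -0.96); 3−1 = (20, 130, -1.00).
Determinant of the coordinate differences = 90·130 − 20·70 = 10300.
∂h/∂x = [(-0.96)·130 − (-1.00)·70] / 10300 = -0.005320
∂h/∂y = [90·(-1.00) − 20·(-0.96)] / 10300 = -0.006874
|∇h| = √(-0.005320² + -0.006874²) = 0.008692

0.0087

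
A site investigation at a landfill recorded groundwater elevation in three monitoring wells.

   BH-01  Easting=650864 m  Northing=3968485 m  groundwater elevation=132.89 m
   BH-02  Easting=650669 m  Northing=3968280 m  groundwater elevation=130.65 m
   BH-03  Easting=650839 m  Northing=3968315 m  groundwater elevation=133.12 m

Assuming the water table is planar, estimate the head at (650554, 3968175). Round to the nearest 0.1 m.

129.3 m

Differences from BH-01: to BH-02 (Δx, Δy, Δh) = (-195, -205, -2.24); to BH-03 = (-25, -170, +0.23).
Determinant of the coordinate differences = (-195)·(-170) − (-25)·(-205) = 28025.
∂h/∂x = [(-2.24)·(-170) − (+0.23)·(-205)] / 28025 = +0.01527
∂h/∂y = [(-195)·(+0.23) − (-25)·(-2.24)] / 28025 = -0.003599
h(650554, 3968175) = 132.89 + (+0.01527)·(-310) + (-0.003599)·(-310) = 132.89 -4.734 +1.116 = 129.272 m.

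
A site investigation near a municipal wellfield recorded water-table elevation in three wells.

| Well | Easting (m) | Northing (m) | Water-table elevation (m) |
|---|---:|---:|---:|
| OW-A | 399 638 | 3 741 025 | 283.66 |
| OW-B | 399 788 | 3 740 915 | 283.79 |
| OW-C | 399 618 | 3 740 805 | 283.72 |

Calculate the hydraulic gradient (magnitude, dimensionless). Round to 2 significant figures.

Taking OW-A as reference: OW-B−OW-A = (150, -110, +0.13); OW-C−OW-A = (-20, -220, +0.06).
Determinant of the coordinate differences = 150·(-220) − (-20)·(-110) = -35200.
∂h/∂x = [(+0.13)·(-220) − (+0.06)·(-110)] / -35200 = +0.0006250
∂h/∂y = [150·(+0.06) − (-20)·(+0.13)] / -35200 = -0.0003295
|∇h| = √(0.0006250² + -0.0003295²) = 0.0007065

0.00071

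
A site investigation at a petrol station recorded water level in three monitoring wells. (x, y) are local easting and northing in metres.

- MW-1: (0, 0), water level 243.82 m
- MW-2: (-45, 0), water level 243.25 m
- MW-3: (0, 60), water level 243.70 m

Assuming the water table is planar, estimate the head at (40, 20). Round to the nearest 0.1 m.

∂h/∂x = (243.25 − 243.82) / (-45 − 0) = +0.01267
∂h/∂y = (243.70 − 243.82) / (60 − 0) = -0.002000
h(40, 20) = 243.82 + (+0.01267)·(40) + (-0.002000)·(20) = 243.82 +0.507 -0.040 = 244.287 m.

244.3 m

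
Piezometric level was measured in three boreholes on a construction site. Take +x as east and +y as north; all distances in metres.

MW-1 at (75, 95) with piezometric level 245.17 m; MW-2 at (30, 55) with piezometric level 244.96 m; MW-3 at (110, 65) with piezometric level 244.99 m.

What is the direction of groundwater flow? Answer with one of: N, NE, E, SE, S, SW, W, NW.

S

Differences from MW-1: to MW-2 (Δx, Δy, Δh) = (-45, -40, -0.21); to MW-3 = (35, -30, -0.18).
Solve a·Δx + b·Δy = Δh: det = (-45)·(-30) − 35·(-40) = 2750.
∂h/∂x = [(-0.21)·(-30) − (-0.18)·(-40)] / 2750 = -0.0003273
∂h/∂y = [(-45)·(-0.18) − 35·(-0.21)] / 2750 = +0.005618
Flow = −∇h = (+0.0003273 east, -0.005618 north), which points south.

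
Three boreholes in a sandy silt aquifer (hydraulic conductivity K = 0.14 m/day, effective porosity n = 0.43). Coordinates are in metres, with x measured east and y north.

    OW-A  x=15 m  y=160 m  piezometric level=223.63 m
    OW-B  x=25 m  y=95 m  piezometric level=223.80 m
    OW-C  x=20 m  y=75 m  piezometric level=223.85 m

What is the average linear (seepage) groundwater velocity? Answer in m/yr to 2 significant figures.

0.31 m/yr

Differences from OW-A: to OW-B (Δx, Δy, Δh) = (10, -65, +0.17); to OW-C = (5, -85, +0.22).
Determinant of the coordinate differences = 10·(-85) − 5·(-65) = -525.
∂h/∂x = [(+0.17)·(-85) − (+0.22)·(-65)] / -525 = +0.0002857
∂h/∂y = [10·(+0.22) − 5·(+0.17)] / -525 = -0.002571
|∇h| = √(0.0002857² + -0.002571²) = 0.002587
Seepage velocity v = K·i/n = 0.14 × 0.002587 / 0.43 = 0.0008423 m/day = 0.3077 m/yr.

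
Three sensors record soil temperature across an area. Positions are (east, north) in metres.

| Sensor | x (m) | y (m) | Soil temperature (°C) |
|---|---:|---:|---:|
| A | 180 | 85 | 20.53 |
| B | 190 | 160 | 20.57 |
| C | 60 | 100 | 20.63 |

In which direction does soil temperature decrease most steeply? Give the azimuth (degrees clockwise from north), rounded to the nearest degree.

130°

Differences from A: to B (Δx, Δy, Δh) = (10, 75, +0.04); to C = (-120, 15, +0.10).
Solve a·Δx + b·Δy = ΔT: det = 10·15 − (-120)·75 = 9150.
∂T/∂x = [(+0.04)·15 − (+0.10)·75] / 9150 = -0.0007541
∂T/∂y = [10·(+0.10) − (-120)·(+0.04)] / 9150 = +0.0006339
Steepest decrease is along −∇f: components (+0.0007541 E, -0.0006339 N).
Azimuth = atan2(+0.0007541, -0.0006339) = 130.0° ≈ 130°.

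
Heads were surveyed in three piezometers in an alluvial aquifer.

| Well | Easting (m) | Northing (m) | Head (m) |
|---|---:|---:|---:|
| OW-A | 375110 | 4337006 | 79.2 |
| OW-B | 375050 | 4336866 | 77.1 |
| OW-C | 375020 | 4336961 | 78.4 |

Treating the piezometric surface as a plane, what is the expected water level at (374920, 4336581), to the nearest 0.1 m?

Taking OW-A as reference: OW-B−OW-A = (-60, -140, -2.1); OW-C−OW-A = (-90, -45, -0.8).
Determinant of the coordinate differences = (-60)·(-45) − (-90)·(-140) = -9900.
∂h/∂x = [(-2.1)·(-45) − (-0.8)·(-140)] / -9900 = +0.001768
∂h/∂y = [(-60)·(-0.8) − (-90)·(-2.1)] / -9900 = +0.01424
h(374920, 4336581) = 79.2 + (+0.001768)·(-190) + (+0.01424)·(-425) = 79.2 -0.336 -6.053 = 72.811 m.

72.8 m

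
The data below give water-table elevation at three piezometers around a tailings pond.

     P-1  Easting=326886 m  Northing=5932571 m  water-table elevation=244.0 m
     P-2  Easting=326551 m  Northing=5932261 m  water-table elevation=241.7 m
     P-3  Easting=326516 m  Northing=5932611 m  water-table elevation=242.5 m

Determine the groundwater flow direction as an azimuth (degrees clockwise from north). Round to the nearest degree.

238°

With h = a·x + b·y + c and P-1 as origin, the differences give:
  (-335)·a + (-310)·b = -2.3
  (-370)·a + 40·b = -1.5
Eliminate b (×40 and ×(-310), subtract): -128100·a = -557.00 → a = ∂h/∂x = +0.004348
Back-substitute: b = ∂h/∂y = +0.002721.
Flow direction (−∇h) has components (-0.004348 E, -0.002721 N).
Azimuth = atan2(E, N) = atan2(-0.004348, -0.002721) = 238.0° ≈ 238°.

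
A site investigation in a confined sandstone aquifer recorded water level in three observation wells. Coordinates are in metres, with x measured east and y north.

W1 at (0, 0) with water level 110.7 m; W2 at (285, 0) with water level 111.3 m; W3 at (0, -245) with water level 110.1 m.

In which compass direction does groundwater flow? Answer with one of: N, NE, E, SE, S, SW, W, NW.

∂h/∂x = (111.3 − 110.7) / (285 − 0) = +0.002105
∂h/∂y = (110.1 − 110.7) / (-245 − 0) = +0.002449
Flow = −∇h = (-0.002105 east, -0.002449 north), which points southwest.

SW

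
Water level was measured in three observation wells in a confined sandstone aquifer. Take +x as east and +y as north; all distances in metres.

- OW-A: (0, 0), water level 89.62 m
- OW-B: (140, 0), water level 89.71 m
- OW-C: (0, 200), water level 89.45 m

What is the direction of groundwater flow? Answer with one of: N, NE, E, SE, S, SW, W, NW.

∂h/∂x = (89.71 − 89.62) / (140 − 0) = +0.0006429
∂h/∂y = (89.45 − 89.62) / (200 − 0) = -0.0008500
Flow = −∇h = (-0.0006429 east, +0.0008500 north), which points northwest.

NW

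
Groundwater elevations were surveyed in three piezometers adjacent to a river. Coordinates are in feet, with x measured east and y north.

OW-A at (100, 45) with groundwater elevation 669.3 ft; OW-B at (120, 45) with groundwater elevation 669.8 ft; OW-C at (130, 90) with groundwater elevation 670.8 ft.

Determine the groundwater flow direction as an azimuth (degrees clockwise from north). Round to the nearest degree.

With h = a·x + b·y + c and OW-A as origin, the differences give:
  20·a + 0·b = +0.5
  30·a + 45·b = +1.5
Eliminate b (×45 and ×0, subtract): 900·a = 22.50 → a = ∂h/∂x = +0.02500
Back-substitute: b = ∂h/∂y = +0.01667.
Flow direction (−∇h) has components (-0.02500 E, -0.01667 N).
Azimuth = atan2(E, N) = atan2(-0.02500, -0.01667) = 236.3° ≈ 236°.

236°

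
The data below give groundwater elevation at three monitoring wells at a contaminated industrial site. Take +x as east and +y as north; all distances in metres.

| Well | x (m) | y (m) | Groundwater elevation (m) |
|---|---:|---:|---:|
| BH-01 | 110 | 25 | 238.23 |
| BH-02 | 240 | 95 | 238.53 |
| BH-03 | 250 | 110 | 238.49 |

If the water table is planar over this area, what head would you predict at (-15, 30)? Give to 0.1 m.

237.5 m

Taking BH-01 as reference: BH-02−BH-01 = (130, 70, +0.30); BH-03−BH-01 = (140, 85, +0.26).
Determinant of the coordinate differences = 130·85 − 140·70 = 1250.
∂h/∂x = [(+0.30)·85 − (+0.26)·70] / 1250 = +0.005840
∂h/∂y = [130·(+0.26) − 140·(+0.30)] / 1250 = -0.006560
h(-15, 30) = 238.23 + (+0.005840)·(-125) + (-0.006560)·(5) = 238.23 -0.730 -0.033 = 237.467 m.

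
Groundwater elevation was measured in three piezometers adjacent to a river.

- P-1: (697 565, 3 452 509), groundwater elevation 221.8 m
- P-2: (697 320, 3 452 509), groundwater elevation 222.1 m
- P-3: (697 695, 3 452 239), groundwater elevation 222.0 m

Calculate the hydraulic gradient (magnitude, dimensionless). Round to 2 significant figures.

With h = a·x + b·y + c and P-1 as origin, the differences give:
  (-245)·a + 0·b = +0.3
  130·a + (-270)·b = +0.2
Eliminate b (×(-270) and ×0, subtract): 66150·a = -81.00 → a = ∂h/∂x = -0.001224
Back-substitute: b = ∂h/∂y = -0.001330.
|∇h| = √(-0.001224² + -0.001330²) = 0.001808

0.0018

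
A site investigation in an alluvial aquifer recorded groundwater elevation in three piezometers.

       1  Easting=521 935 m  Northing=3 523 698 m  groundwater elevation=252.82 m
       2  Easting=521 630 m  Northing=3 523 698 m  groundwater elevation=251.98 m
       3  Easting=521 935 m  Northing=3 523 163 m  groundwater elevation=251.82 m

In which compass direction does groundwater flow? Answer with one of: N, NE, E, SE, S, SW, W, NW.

∂h/∂x = (251.98 − 252.82) / (521630 − 521935) = +0.002754
∂h/∂y = (251.82 − 252.82) / (3523163 − 3523698) = +0.001869
Flow = −∇h = (-0.002754 east, -0.001869 north), which points southwest.

SW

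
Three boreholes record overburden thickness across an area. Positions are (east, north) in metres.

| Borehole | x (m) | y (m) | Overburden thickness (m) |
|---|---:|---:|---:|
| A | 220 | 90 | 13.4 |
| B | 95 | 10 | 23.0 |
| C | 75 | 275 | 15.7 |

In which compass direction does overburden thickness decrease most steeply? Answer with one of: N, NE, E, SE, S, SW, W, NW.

Three-point gradient (reference A): Δ to B = (-125, -80, +9.6), Δ to C = (-145, 185, +2.3).
∂d/∂x = -0.05644, ∂d/∂y = -0.03181 (det = -34725).
Steepest decrease is along −∇f = (+0.05644 E, +0.03181 N) → northeast.

NE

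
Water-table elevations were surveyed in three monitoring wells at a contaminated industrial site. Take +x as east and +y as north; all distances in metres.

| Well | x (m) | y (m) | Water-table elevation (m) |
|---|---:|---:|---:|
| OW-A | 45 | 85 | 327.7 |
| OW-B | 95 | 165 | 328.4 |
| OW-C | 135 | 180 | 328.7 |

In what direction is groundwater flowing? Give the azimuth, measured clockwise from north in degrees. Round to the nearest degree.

226°

With h = a·x + b·y + c and OW-A as origin, the differences give:
  50·a + 80·b = +0.7
  90·a + 95·b = +1.0
Eliminate b (×95 and ×80, subtract): -2450·a = -13.50 → a = ∂h/∂x = +0.005510
Back-substitute: b = ∂h/∂y = +0.005306.
Flow direction (−∇h) has components (-0.005510 E, -0.005306 N).
Azimuth = atan2(E, N) = atan2(-0.005510, -0.005306) = 226.1° ≈ 226°.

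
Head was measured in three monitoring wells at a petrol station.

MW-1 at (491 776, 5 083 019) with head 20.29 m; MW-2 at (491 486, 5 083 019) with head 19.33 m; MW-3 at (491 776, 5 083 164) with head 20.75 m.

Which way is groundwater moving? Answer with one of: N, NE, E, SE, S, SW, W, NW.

SW

∂h/∂x = (19.33 − 20.29) / (491486 − 491776) = +0.003310
∂h/∂y = (20.75 − 20.29) / (5083164 − 5083019) = +0.003172
Flow = −∇h = (-0.003310 east, -0.003172 north), which points southwest.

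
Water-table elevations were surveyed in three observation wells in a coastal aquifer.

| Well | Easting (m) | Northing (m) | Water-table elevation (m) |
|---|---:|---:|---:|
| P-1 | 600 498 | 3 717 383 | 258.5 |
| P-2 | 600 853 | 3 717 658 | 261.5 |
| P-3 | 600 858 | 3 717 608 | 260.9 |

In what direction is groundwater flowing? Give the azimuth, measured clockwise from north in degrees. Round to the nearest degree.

Differences from P-1: to P-2 (Δx, Δy, Δh) = (355, 275, +3.0); to P-3 = (360, 225, +2.4).
Determinant of the coordinate differences = 355·225 − 360·275 = -19125.
∂h/∂x = [(+3.0)·225 − (+2.4)·275] / -19125 = -0.0007843
∂h/∂y = [355·(+2.4) − 360·(+3.0)] / -19125 = +0.01192
Flow direction (−∇h) has components (+0.0007843 E, -0.01192 N).
Azimuth = atan2(E, N) = atan2(+0.0007843, -0.01192) = 176.2° ≈ 176°.

176°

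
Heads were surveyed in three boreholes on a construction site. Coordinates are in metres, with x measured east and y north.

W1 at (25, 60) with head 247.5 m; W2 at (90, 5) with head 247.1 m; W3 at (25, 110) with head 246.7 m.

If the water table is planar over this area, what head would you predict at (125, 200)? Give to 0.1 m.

Taking W1 as reference: W2−W1 = (65, -55, -0.4); W3−W1 = (0, 50, -0.8).
Solve a·Δx + b·Δy = Δh: det = 65·50 − 0·(-55) = 3250.
∂h/∂x = [(-0.4)·50 − (-0.8)·(-55)] / 3250 = -0.01969
∂h/∂y = [65·(-0.8) − 0·(-0.4)] / 3250 = -0.01600
h(125, 200) = 247.5 + (-0.01969)·(100) + (-0.01600)·(140) = 247.5 -1.969 -2.240 = 243.291 m.

243.3 m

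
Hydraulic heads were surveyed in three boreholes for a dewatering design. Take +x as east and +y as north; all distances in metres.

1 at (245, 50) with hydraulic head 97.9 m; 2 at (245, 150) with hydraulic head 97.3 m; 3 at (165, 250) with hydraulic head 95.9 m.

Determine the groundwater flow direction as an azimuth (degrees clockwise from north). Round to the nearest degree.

301°

Differences from 1: to 2 (Δx, Δy, Δh) = (0, 100, -0.6); to 3 = (-80, 200, -2.0).
Determinant of the coordinate differences = 0·200 − (-80)·100 = 8000.
∂h/∂x = [(-0.6)·200 − (-2.0)·100] / 8000 = +0.010000
∂h/∂y = [0·(-2.0) − (-80)·(-0.6)] / 8000 = -0.006000
Flow direction (−∇h) has components (-0.010000 E, +0.006000 N).
Azimuth = atan2(E, N) = atan2(-0.010000, +0.006000) = 301.0° ≈ 301°.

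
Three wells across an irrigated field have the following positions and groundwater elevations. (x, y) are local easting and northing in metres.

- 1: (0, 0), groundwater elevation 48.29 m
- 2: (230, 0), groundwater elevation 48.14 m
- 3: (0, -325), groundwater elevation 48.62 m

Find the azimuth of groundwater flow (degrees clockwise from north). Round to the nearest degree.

033°

∂h/∂x = (48.14 − 48.29) / (230 − 0) = -0.0006522
∂h/∂y = (48.62 − 48.29) / (-325 − 0) = -0.001015
Flow direction (−∇h) has components (+0.0006522 E, +0.001015 N).
Azimuth = atan2(E, N) = atan2(+0.0006522, +0.001015) = 32.7° ≈ 033°.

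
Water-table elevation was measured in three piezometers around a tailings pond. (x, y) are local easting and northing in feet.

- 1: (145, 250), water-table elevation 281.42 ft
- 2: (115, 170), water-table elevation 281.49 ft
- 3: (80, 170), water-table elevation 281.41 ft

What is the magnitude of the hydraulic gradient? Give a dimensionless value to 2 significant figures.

0.0029

Differences from 1: to 2 (Δx, Δy, Δh) = (-30, -80, +0.07); to 3 = (-65, -80, -0.01).
Solve a·Δx + b·Δy = Δh: det = (-30)·(-80) − (-65)·(-80) = -2800.
∂h/∂x = [(+0.07)·(-80) − (-0.01)·(-80)] / -2800 = +0.002286
∂h/∂y = [(-30)·(-0.01) − (-65)·(+0.07)] / -2800 = -0.001732
|∇h| = √(0.002286² + -0.001732²) = 0.002868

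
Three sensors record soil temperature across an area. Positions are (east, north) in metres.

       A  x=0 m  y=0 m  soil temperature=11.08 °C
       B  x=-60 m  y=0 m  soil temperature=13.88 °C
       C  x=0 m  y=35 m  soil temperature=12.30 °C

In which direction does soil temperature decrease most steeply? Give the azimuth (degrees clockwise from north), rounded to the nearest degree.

127°

∂T/∂x = (13.88 − 11.08) / (-60 − 0) = -0.04667
∂T/∂y = (12.30 − 11.08) / (35 − 0) = +0.03486
Steepest decrease is along −∇f: components (+0.04667 E, -0.03486 N).
Azimuth = atan2(+0.04667, -0.03486) = 126.8° ≈ 127°.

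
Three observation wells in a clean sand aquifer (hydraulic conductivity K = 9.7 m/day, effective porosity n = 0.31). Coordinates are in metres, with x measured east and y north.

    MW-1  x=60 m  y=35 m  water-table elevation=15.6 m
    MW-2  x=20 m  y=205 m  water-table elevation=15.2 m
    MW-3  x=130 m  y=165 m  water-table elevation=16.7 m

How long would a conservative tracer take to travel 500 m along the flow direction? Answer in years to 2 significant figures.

3.1 years

Differences from MW-1: to MW-2 (Δx, Δy, Δh) = (-40, 170, -0.4); to MW-3 = (70, 130, +1.1).
Solve a·Δx + b·Δy = Δh: det = (-40)·130 − 70·170 = -17100.
∂h/∂x = [(-0.4)·130 − (+1.1)·170] / -17100 = +0.01398
∂h/∂y = [(-40)·(+1.1) − 70·(-0.4)] / -17100 = +0.0009357
|∇h| = √(0.01398² + 0.0009357²) = 0.01401
Seepage velocity v = K·i/n = 9.7 × 0.01401 / 0.31 = 0.4384 m/day.
t = 500 / 0.4384 = 1141 days = 3.12 years.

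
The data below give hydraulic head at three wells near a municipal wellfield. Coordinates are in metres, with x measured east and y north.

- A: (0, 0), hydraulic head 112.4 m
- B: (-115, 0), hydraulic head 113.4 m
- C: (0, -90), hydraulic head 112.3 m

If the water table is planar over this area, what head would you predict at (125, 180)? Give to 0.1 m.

111.5 m

∂h/∂x = (113.4 − 112.4) / (-115 − 0) = -0.008696
∂h/∂y = (112.3 − 112.4) / (-90 − 0) = +0.001111
h(125, 180) = 112.4 + (-0.008696)·(125) + (+0.001111)·(180) = 112.4 -1.087 +0.200 = 111.513 m.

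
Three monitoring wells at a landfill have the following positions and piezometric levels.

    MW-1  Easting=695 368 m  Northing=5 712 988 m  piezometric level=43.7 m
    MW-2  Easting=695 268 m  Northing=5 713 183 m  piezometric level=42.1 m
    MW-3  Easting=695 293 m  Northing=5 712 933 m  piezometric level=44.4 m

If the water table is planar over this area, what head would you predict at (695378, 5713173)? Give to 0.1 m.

41.9 m

Differences from MW-1: to MW-2 (Δx, Δy, Δh) = (-100, 195, -1.6); to MW-3 = (-75, -55, +0.7).
Determinant of the coordinate differences = (-100)·(-55) − (-75)·195 = 20125.
∂h/∂x = [(-1.6)·(-55) − (+0.7)·195] / 20125 = -0.002410
∂h/∂y = [(-100)·(+0.7) − (-75)·(-1.6)] / 20125 = -0.009441
h(695378, 5713173) = 43.7 + (-0.002410)·(10) + (-0.009441)·(185) = 43.7 -0.024 -1.747 = 41.929 m.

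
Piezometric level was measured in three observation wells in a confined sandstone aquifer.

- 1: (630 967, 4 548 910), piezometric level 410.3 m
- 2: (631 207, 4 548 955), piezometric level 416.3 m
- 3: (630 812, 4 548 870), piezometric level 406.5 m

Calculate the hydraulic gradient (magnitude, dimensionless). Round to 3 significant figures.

Three-point gradient (reference 1): Δ to 2 = (240, 45, +6.0), Δ to 3 = (-155, -40, -3.8).
∂h/∂x = +0.02629, ∂h/∂y = -0.006857 (det = -2625).
|∇h| = √(0.02629² + -0.006857²) = 0.02717

0.0272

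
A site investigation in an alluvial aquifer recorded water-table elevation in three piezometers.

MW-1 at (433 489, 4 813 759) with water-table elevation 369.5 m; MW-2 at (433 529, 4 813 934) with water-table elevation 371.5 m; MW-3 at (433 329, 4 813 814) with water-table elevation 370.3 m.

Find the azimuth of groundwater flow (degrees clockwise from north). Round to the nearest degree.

175°

Taking MW-1 as reference: MW-2−MW-1 = (40, 175, +2.0); MW-3−MW-1 = (-160, 55, +0.8).
Solve a·Δx + b·Δy = Δh: det = 40·55 − (-160)·175 = 30200.
∂h/∂x = [(+2.0)·55 − (+0.8)·175] / 30200 = -0.0009934
∂h/∂y = [40·(+0.8) − (-160)·(+2.0)] / 30200 = +0.01166
Flow direction (−∇h) has components (+0.0009934 E, -0.01166 N).
Azimuth = atan2(E, N) = atan2(+0.0009934, -0.01166) = 175.1° ≈ 175°.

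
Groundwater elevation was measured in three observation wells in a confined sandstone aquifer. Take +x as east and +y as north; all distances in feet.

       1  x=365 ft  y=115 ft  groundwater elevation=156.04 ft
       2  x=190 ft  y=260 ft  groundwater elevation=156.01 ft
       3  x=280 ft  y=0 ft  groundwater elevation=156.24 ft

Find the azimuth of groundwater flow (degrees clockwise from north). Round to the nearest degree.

034°

With h = a·x + b·y + c and 1 as origin, the differences give:
  (-175)·a + 145·b = -0.03
  (-85)·a + (-115)·b = +0.20
Eliminate b (×(-115) and ×145, subtract): 32450·a = -25.550 → a = ∂h/∂x = -0.0007874
Back-substitute: b = ∂h/∂y = -0.001157.
Flow direction (−∇h) has components (+0.0007874 E, +0.001157 N).
Azimuth = atan2(E, N) = atan2(+0.0007874, +0.001157) = 34.2° ≈ 034°.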